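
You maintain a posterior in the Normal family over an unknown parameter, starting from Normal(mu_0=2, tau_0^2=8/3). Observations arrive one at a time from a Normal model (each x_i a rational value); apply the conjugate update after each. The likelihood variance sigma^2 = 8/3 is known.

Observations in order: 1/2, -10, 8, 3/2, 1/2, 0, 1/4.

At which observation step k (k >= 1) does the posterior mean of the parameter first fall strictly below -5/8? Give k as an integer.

obs 1: x=1/2 → posterior Normal(5/4, 4/3)
obs 2: x=-10 → posterior Normal(-5/2, 8/9)
obs 3: x=8 → posterior Normal(1/8, 2/3)
obs 4: x=3/2 → posterior Normal(2/5, 8/15)
obs 5: x=1/2 → posterior Normal(5/12, 4/9)
obs 6: x=0 → posterior Normal(5/14, 8/21)
obs 7: x=1/4 → posterior Normal(11/32, 1/3)

k = 2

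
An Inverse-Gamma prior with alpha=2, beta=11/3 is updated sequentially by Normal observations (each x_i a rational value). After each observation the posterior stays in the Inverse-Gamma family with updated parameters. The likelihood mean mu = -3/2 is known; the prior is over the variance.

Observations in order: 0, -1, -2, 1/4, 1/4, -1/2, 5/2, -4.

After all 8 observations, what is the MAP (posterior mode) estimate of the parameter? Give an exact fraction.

947/336

obs 1: x=0 → posterior Inverse-Gamma(5/2, 115/24)
obs 2: x=-1 → posterior Inverse-Gamma(3, 59/12)
obs 3: x=-2 → posterior Inverse-Gamma(7/2, 121/24)
obs 4: x=1/4 → posterior Inverse-Gamma(4, 631/96)
obs 5: x=1/4 → posterior Inverse-Gamma(9/2, 389/48)
obs 6: x=-1/2 → posterior Inverse-Gamma(5, 413/48)
obs 7: x=5/2 → posterior Inverse-Gamma(11/2, 797/48)
obs 8: x=-4 → posterior Inverse-Gamma(6, 947/48)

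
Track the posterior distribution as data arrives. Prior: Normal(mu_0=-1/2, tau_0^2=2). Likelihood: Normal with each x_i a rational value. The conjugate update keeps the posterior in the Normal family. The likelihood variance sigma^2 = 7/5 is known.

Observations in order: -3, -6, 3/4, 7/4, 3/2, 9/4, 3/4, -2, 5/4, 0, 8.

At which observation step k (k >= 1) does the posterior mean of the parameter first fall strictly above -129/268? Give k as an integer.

k = 6

obs 1: x=-3 → posterior Normal(-67/34, 14/17)
obs 2: x=-6 → posterior Normal(-187/54, 14/27)
obs 3: x=3/4 → posterior Normal(-86/37, 14/37)
obs 4: x=7/4 → posterior Normal(-137/94, 14/47)
obs 5: x=3/2 → posterior Normal(-107/114, 14/57)
obs 6: x=9/4 → posterior Normal(-31/67, 14/67)
obs 7: x=3/4 → posterior Normal(-47/154, 2/11)
obs 8: x=-2 → posterior Normal(-1/2, 14/87)
obs 9: x=5/4 → posterior Normal(-31/97, 14/97)
obs 10: x=0 → posterior Normal(-31/107, 14/107)
obs 11: x=8 → posterior Normal(49/117, 14/117)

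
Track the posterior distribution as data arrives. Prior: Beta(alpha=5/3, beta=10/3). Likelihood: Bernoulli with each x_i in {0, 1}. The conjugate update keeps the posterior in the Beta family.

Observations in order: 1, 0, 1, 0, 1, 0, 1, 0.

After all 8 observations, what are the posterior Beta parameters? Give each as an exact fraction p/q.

alpha=17/3, beta=22/3

obs 1: x=1 → posterior Beta(8/3, 10/3)
obs 2: x=0 → posterior Beta(8/3, 13/3)
obs 3: x=1 → posterior Beta(11/3, 13/3)
obs 4: x=0 → posterior Beta(11/3, 16/3)
obs 5: x=1 → posterior Beta(14/3, 16/3)
obs 6: x=0 → posterior Beta(14/3, 19/3)
obs 7: x=1 → posterior Beta(17/3, 19/3)
obs 8: x=0 → posterior Beta(17/3, 22/3)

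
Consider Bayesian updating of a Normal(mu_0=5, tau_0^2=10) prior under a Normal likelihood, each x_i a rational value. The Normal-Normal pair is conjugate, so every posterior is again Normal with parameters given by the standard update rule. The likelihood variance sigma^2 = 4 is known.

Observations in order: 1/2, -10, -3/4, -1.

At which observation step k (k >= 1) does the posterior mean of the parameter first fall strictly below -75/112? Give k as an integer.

k = 2

obs 1: x=1/2 → posterior Normal(25/14, 20/7)
obs 2: x=-10 → posterior Normal(-25/8, 5/3)
obs 3: x=-3/4 → posterior Normal(-165/68, 20/17)
obs 4: x=-1 → posterior Normal(-185/88, 10/11)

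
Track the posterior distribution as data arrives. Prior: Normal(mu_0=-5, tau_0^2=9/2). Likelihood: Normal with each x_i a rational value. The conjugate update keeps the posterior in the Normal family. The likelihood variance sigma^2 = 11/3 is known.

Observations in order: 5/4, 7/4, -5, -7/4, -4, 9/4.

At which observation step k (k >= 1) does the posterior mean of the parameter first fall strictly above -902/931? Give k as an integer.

k = 2

obs 1: x=5/4 → posterior Normal(-305/196, 99/49)
obs 2: x=7/4 → posterior Normal(-29/76, 99/76)
obs 3: x=-5 → posterior Normal(-164/103, 99/103)
obs 4: x=-7/4 → posterior Normal(-13/8, 99/130)
obs 5: x=-4 → posterior Normal(-1277/628, 99/157)
obs 6: x=9/4 → posterior Normal(-517/368, 99/184)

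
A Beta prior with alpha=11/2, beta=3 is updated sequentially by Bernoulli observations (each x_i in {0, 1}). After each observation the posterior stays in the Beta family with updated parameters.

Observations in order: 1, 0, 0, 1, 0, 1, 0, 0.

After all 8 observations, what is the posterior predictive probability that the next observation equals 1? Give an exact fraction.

17/33

obs 1: x=1 → posterior Beta(13/2, 3)
obs 2: x=0 → posterior Beta(13/2, 4)
obs 3: x=0 → posterior Beta(13/2, 5)
obs 4: x=1 → posterior Beta(15/2, 5)
obs 5: x=0 → posterior Beta(15/2, 6)
obs 6: x=1 → posterior Beta(17/2, 6)
obs 7: x=0 → posterior Beta(17/2, 7)
obs 8: x=0 → posterior Beta(17/2, 8)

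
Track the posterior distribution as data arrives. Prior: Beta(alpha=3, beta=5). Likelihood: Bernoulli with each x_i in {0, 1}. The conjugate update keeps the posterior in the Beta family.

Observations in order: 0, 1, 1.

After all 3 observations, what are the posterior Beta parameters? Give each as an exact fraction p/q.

alpha=5, beta=6

obs 1: x=0 → posterior Beta(3, 6)
obs 2: x=1 → posterior Beta(4, 6)
obs 3: x=1 → posterior Beta(5, 6)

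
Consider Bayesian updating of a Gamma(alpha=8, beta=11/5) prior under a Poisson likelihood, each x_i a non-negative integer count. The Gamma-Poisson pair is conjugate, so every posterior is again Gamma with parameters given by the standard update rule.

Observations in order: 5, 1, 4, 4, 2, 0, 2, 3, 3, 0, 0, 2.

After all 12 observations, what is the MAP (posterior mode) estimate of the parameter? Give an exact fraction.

obs 1: x=5 → posterior Gamma(13, 16/5)
obs 2: x=1 → posterior Gamma(14, 21/5)
obs 3: x=4 → posterior Gamma(18, 26/5)
obs 4: x=4 → posterior Gamma(22, 31/5)
obs 5: x=2 → posterior Gamma(24, 36/5)
obs 6: x=0 → posterior Gamma(24, 41/5)
obs 7: x=2 → posterior Gamma(26, 46/5)
obs 8: x=3 → posterior Gamma(29, 51/5)
obs 9: x=3 → posterior Gamma(32, 56/5)
obs 10: x=0 → posterior Gamma(32, 61/5)
obs 11: x=0 → posterior Gamma(32, 66/5)
obs 12: x=2 → posterior Gamma(34, 71/5)

165/71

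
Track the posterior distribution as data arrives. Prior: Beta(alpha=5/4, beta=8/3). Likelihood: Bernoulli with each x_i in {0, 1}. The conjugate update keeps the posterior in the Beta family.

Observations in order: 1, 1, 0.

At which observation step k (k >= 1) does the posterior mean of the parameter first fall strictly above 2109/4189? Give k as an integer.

obs 1: x=1 → posterior Beta(9/4, 8/3)
obs 2: x=1 → posterior Beta(13/4, 8/3)
obs 3: x=0 → posterior Beta(13/4, 11/3)

k = 2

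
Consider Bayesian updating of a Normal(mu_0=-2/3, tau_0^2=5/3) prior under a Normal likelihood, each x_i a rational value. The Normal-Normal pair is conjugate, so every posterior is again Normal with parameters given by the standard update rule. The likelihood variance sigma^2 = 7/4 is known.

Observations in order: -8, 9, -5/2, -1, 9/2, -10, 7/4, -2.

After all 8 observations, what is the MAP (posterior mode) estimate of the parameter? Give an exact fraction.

-179/181

obs 1: x=-8 → posterior Normal(-174/41, 35/41)
obs 2: x=9 → posterior Normal(6/61, 35/61)
obs 3: x=-5/2 → posterior Normal(-44/81, 35/81)
obs 4: x=-1 → posterior Normal(-64/101, 35/101)
obs 5: x=9/2 → posterior Normal(26/121, 35/121)
obs 6: x=-10 → posterior Normal(-58/47, 35/141)
obs 7: x=7/4 → posterior Normal(-139/161, 5/23)
obs 8: x=-2 → posterior Normal(-179/181, 35/181)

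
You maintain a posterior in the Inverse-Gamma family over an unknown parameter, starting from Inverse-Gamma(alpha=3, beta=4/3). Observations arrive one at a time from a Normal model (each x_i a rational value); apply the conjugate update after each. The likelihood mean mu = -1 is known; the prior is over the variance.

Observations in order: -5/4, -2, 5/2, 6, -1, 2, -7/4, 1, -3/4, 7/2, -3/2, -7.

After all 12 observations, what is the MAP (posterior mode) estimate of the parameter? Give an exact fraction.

1297/192

obs 1: x=-5/4 → posterior Inverse-Gamma(7/2, 131/96)
obs 2: x=-2 → posterior Inverse-Gamma(4, 179/96)
obs 3: x=5/2 → posterior Inverse-Gamma(9/2, 767/96)
obs 4: x=6 → posterior Inverse-Gamma(5, 3119/96)
obs 5: x=-1 → posterior Inverse-Gamma(11/2, 3119/96)
obs 6: x=2 → posterior Inverse-Gamma(6, 3551/96)
obs 7: x=-7/4 → posterior Inverse-Gamma(13/2, 1789/48)
obs 8: x=1 → posterior Inverse-Gamma(7, 1885/48)
obs 9: x=-3/4 → posterior Inverse-Gamma(15/2, 3773/96)
obs 10: x=7/2 → posterior Inverse-Gamma(8, 4745/96)
obs 11: x=-3/2 → posterior Inverse-Gamma(17/2, 4757/96)
obs 12: x=-7 → posterior Inverse-Gamma(9, 6485/96)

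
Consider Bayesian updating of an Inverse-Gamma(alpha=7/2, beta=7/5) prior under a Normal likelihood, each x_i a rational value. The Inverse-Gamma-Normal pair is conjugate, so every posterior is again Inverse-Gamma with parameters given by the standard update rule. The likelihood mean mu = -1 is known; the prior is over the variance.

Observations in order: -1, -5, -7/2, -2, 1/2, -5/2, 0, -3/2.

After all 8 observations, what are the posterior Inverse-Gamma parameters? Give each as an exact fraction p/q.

obs 1: x=-1 → posterior Inverse-Gamma(4, 7/5)
obs 2: x=-5 → posterior Inverse-Gamma(9/2, 47/5)
obs 3: x=-7/2 → posterior Inverse-Gamma(5, 501/40)
obs 4: x=-2 → posterior Inverse-Gamma(11/2, 521/40)
obs 5: x=1/2 → posterior Inverse-Gamma(6, 283/20)
obs 6: x=-5/2 → posterior Inverse-Gamma(13/2, 611/40)
obs 7: x=0 → posterior Inverse-Gamma(7, 631/40)
obs 8: x=-3/2 → posterior Inverse-Gamma(15/2, 159/10)

alpha=15/2, beta=159/10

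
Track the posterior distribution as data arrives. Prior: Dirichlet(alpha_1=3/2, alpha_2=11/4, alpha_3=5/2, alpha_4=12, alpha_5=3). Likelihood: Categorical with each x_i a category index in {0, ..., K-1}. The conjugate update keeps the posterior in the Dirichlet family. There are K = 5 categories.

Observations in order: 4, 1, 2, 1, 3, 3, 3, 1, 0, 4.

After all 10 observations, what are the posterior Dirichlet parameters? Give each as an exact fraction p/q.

alpha_1=5/2, alpha_2=23/4, alpha_3=7/2, alpha_4=15, alpha_5=5

obs 1: x=4 → posterior Dirichlet(3/2, 11/4, 5/2, 12, 4)
obs 2: x=1 → posterior Dirichlet(3/2, 15/4, 5/2, 12, 4)
obs 3: x=2 → posterior Dirichlet(3/2, 15/4, 7/2, 12, 4)
obs 4: x=1 → posterior Dirichlet(3/2, 19/4, 7/2, 12, 4)
obs 5: x=3 → posterior Dirichlet(3/2, 19/4, 7/2, 13, 4)
obs 6: x=3 → posterior Dirichlet(3/2, 19/4, 7/2, 14, 4)
obs 7: x=3 → posterior Dirichlet(3/2, 19/4, 7/2, 15, 4)
obs 8: x=1 → posterior Dirichlet(3/2, 23/4, 7/2, 15, 4)
obs 9: x=0 → posterior Dirichlet(5/2, 23/4, 7/2, 15, 4)
obs 10: x=4 → posterior Dirichlet(5/2, 23/4, 7/2, 15, 5)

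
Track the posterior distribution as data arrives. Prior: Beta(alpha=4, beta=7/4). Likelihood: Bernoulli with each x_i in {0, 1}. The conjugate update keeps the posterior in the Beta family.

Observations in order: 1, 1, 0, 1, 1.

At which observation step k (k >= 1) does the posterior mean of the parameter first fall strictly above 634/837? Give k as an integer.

obs 1: x=1 → posterior Beta(5, 7/4)
obs 2: x=1 → posterior Beta(6, 7/4)
obs 3: x=0 → posterior Beta(6, 11/4)
obs 4: x=1 → posterior Beta(7, 11/4)
obs 5: x=1 → posterior Beta(8, 11/4)

k = 2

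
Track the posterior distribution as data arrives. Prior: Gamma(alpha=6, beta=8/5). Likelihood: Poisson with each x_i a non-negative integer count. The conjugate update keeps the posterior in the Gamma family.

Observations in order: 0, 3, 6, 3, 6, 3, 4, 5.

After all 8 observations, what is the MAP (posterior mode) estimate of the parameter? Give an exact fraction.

obs 1: x=0 → posterior Gamma(6, 13/5)
obs 2: x=3 → posterior Gamma(9, 18/5)
obs 3: x=6 → posterior Gamma(15, 23/5)
obs 4: x=3 → posterior Gamma(18, 28/5)
obs 5: x=6 → posterior Gamma(24, 33/5)
obs 6: x=3 → posterior Gamma(27, 38/5)
obs 7: x=4 → posterior Gamma(31, 43/5)
obs 8: x=5 → posterior Gamma(36, 48/5)

175/48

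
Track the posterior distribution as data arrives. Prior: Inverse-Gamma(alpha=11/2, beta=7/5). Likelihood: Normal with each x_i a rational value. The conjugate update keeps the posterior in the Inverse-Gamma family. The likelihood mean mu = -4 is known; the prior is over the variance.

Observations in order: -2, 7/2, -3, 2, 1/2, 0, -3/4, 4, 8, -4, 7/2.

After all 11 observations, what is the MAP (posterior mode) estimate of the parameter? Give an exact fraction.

10963/640

obs 1: x=-2 → posterior Inverse-Gamma(6, 17/5)
obs 2: x=7/2 → posterior Inverse-Gamma(13/2, 1261/40)
obs 3: x=-3 → posterior Inverse-Gamma(7, 1281/40)
obs 4: x=2 → posterior Inverse-Gamma(15/2, 2001/40)
obs 5: x=1/2 → posterior Inverse-Gamma(8, 1203/20)
obs 6: x=0 → posterior Inverse-Gamma(17/2, 1363/20)
obs 7: x=-3/4 → posterior Inverse-Gamma(9, 11749/160)
obs 8: x=4 → posterior Inverse-Gamma(19/2, 16869/160)
obs 9: x=8 → posterior Inverse-Gamma(10, 28389/160)
obs 10: x=-4 → posterior Inverse-Gamma(21/2, 28389/160)
obs 11: x=7/2 → posterior Inverse-Gamma(11, 32889/160)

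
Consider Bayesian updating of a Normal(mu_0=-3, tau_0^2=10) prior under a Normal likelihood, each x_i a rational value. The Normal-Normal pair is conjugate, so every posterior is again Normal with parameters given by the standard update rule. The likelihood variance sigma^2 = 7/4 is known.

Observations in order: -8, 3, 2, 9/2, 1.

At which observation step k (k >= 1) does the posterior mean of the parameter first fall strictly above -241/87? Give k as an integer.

obs 1: x=-8 → posterior Normal(-341/47, 70/47)
obs 2: x=3 → posterior Normal(-221/87, 70/87)
obs 3: x=2 → posterior Normal(-141/127, 70/127)
obs 4: x=9/2 → posterior Normal(39/167, 70/167)
obs 5: x=1 → posterior Normal(79/207, 70/207)

k = 2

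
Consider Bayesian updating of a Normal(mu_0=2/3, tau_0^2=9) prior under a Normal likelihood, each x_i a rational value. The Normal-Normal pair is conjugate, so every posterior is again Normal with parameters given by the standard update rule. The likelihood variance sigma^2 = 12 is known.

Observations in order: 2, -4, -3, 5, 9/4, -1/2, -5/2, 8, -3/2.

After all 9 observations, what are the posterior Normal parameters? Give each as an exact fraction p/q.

mu_0=239/372, tau_0^2=36/31

obs 1: x=2 → posterior Normal(26/21, 36/7)
obs 2: x=-4 → posterior Normal(-1/3, 18/5)
obs 3: x=-3 → posterior Normal(-37/39, 36/13)
obs 4: x=5 → posterior Normal(1/6, 9/4)
obs 5: x=9/4 → posterior Normal(113/228, 36/19)
obs 6: x=-1/2 → posterior Normal(95/264, 18/11)
obs 7: x=-5/2 → posterior Normal(1/60, 36/25)
obs 8: x=8 → posterior Normal(293/336, 9/7)
obs 9: x=-3/2 → posterior Normal(239/372, 36/31)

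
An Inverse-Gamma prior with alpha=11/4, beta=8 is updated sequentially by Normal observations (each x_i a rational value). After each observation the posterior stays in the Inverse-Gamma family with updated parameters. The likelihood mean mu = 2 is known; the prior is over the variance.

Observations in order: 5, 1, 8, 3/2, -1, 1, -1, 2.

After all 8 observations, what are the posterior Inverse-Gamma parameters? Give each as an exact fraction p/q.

alpha=27/4, beta=325/8

obs 1: x=5 → posterior Inverse-Gamma(13/4, 25/2)
obs 2: x=1 → posterior Inverse-Gamma(15/4, 13)
obs 3: x=8 → posterior Inverse-Gamma(17/4, 31)
obs 4: x=3/2 → posterior Inverse-Gamma(19/4, 249/8)
obs 5: x=-1 → posterior Inverse-Gamma(21/4, 285/8)
obs 6: x=1 → posterior Inverse-Gamma(23/4, 289/8)
obs 7: x=-1 → posterior Inverse-Gamma(25/4, 325/8)
obs 8: x=2 → posterior Inverse-Gamma(27/4, 325/8)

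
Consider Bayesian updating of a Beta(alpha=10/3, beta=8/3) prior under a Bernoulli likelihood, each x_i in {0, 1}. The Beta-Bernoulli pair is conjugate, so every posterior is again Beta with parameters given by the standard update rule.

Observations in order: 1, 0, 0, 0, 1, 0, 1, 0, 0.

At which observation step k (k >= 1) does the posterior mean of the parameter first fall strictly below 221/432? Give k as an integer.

k = 3

obs 1: x=1 → posterior Beta(13/3, 8/3)
obs 2: x=0 → posterior Beta(13/3, 11/3)
obs 3: x=0 → posterior Beta(13/3, 14/3)
obs 4: x=0 → posterior Beta(13/3, 17/3)
obs 5: x=1 → posterior Beta(16/3, 17/3)
obs 6: x=0 → posterior Beta(16/3, 20/3)
obs 7: x=1 → posterior Beta(19/3, 20/3)
obs 8: x=0 → posterior Beta(19/3, 23/3)
obs 9: x=0 → posterior Beta(19/3, 26/3)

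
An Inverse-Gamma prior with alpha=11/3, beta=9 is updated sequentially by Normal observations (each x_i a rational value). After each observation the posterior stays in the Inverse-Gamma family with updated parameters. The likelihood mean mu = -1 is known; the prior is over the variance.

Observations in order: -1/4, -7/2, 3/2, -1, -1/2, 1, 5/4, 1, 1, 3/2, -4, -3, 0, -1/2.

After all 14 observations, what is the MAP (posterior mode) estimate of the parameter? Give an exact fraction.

1653/560

obs 1: x=-1/4 → posterior Inverse-Gamma(25/6, 297/32)
obs 2: x=-7/2 → posterior Inverse-Gamma(14/3, 397/32)
obs 3: x=3/2 → posterior Inverse-Gamma(31/6, 497/32)
obs 4: x=-1 → posterior Inverse-Gamma(17/3, 497/32)
obs 5: x=-1/2 → posterior Inverse-Gamma(37/6, 501/32)
obs 6: x=1 → posterior Inverse-Gamma(20/3, 565/32)
obs 7: x=5/4 → posterior Inverse-Gamma(43/6, 323/16)
obs 8: x=1 → posterior Inverse-Gamma(23/3, 355/16)
obs 9: x=1 → posterior Inverse-Gamma(49/6, 387/16)
obs 10: x=3/2 → posterior Inverse-Gamma(26/3, 437/16)
obs 11: x=-4 → posterior Inverse-Gamma(55/6, 509/16)
obs 12: x=-3 → posterior Inverse-Gamma(29/3, 541/16)
obs 13: x=0 → posterior Inverse-Gamma(61/6, 549/16)
obs 14: x=-1/2 → posterior Inverse-Gamma(32/3, 551/16)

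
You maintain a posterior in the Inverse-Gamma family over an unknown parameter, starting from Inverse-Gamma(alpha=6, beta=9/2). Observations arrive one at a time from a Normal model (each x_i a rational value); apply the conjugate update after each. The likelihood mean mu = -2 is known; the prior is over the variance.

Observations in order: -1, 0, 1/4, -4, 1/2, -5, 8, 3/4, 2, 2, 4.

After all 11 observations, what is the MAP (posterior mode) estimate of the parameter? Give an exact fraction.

1711/200

obs 1: x=-1 → posterior Inverse-Gamma(13/2, 5)
obs 2: x=0 → posterior Inverse-Gamma(7, 7)
obs 3: x=1/4 → posterior Inverse-Gamma(15/2, 305/32)
obs 4: x=-4 → posterior Inverse-Gamma(8, 369/32)
obs 5: x=1/2 → posterior Inverse-Gamma(17/2, 469/32)
obs 6: x=-5 → posterior Inverse-Gamma(9, 613/32)
obs 7: x=8 → posterior Inverse-Gamma(19/2, 2213/32)
obs 8: x=3/4 → posterior Inverse-Gamma(10, 1167/16)
obs 9: x=2 → posterior Inverse-Gamma(21/2, 1295/16)
obs 10: x=2 → posterior Inverse-Gamma(11, 1423/16)
obs 11: x=4 → posterior Inverse-Gamma(23/2, 1711/16)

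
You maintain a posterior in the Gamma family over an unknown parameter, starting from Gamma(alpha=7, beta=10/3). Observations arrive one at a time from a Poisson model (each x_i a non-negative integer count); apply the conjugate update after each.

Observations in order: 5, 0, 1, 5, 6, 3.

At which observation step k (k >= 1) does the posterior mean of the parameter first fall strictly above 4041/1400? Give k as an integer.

obs 1: x=5 → posterior Gamma(12, 13/3)
obs 2: x=0 → posterior Gamma(12, 16/3)
obs 3: x=1 → posterior Gamma(13, 19/3)
obs 4: x=5 → posterior Gamma(18, 22/3)
obs 5: x=6 → posterior Gamma(24, 25/3)
obs 6: x=3 → posterior Gamma(27, 28/3)

k = 6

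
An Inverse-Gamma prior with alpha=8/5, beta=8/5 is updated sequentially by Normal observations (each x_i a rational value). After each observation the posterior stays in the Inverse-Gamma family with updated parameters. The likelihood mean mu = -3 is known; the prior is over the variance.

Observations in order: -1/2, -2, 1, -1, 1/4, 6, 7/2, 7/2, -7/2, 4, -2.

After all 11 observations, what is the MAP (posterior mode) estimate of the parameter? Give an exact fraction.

obs 1: x=-1/2 → posterior Inverse-Gamma(21/10, 189/40)
obs 2: x=-2 → posterior Inverse-Gamma(13/5, 209/40)
obs 3: x=1 → posterior Inverse-Gamma(31/10, 529/40)
obs 4: x=-1 → posterior Inverse-Gamma(18/5, 609/40)
obs 5: x=1/4 → posterior Inverse-Gamma(41/10, 3281/160)
obs 6: x=6 → posterior Inverse-Gamma(23/5, 9761/160)
obs 7: x=7/2 → posterior Inverse-Gamma(51/10, 13141/160)
obs 8: x=7/2 → posterior Inverse-Gamma(28/5, 16521/160)
obs 9: x=-7/2 → posterior Inverse-Gamma(61/10, 16541/160)
obs 10: x=4 → posterior Inverse-Gamma(33/5, 20461/160)
obs 11: x=-2 → posterior Inverse-Gamma(71/10, 20541/160)

6847/432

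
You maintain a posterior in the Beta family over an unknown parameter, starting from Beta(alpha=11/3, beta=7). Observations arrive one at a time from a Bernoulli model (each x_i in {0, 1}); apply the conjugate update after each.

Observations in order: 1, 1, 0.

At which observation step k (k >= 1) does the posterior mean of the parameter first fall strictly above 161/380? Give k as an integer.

k = 2

obs 1: x=1 → posterior Beta(14/3, 7)
obs 2: x=1 → posterior Beta(17/3, 7)
obs 3: x=0 → posterior Beta(17/3, 8)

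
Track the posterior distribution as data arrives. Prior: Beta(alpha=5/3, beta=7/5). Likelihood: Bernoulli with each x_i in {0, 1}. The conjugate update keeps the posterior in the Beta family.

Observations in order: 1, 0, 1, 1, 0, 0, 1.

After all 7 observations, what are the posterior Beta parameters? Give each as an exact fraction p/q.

alpha=17/3, beta=22/5

obs 1: x=1 → posterior Beta(8/3, 7/5)
obs 2: x=0 → posterior Beta(8/3, 12/5)
obs 3: x=1 → posterior Beta(11/3, 12/5)
obs 4: x=1 → posterior Beta(14/3, 12/5)
obs 5: x=0 → posterior Beta(14/3, 17/5)
obs 6: x=0 → posterior Beta(14/3, 22/5)
obs 7: x=1 → posterior Beta(17/3, 22/5)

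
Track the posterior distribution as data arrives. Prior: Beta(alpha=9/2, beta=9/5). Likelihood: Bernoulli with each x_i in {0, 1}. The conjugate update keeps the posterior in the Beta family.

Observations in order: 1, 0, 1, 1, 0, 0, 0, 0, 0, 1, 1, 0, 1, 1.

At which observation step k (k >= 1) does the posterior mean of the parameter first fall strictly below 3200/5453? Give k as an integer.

k = 7

obs 1: x=1 → posterior Beta(11/2, 9/5)
obs 2: x=0 → posterior Beta(11/2, 14/5)
obs 3: x=1 → posterior Beta(13/2, 14/5)
obs 4: x=1 → posterior Beta(15/2, 14/5)
obs 5: x=0 → posterior Beta(15/2, 19/5)
obs 6: x=0 → posterior Beta(15/2, 24/5)
obs 7: x=0 → posterior Beta(15/2, 29/5)
obs 8: x=0 → posterior Beta(15/2, 34/5)
obs 9: x=0 → posterior Beta(15/2, 39/5)
obs 10: x=1 → posterior Beta(17/2, 39/5)
obs 11: x=1 → posterior Beta(19/2, 39/5)
obs 12: x=0 → posterior Beta(19/2, 44/5)
obs 13: x=1 → posterior Beta(21/2, 44/5)
obs 14: x=1 → posterior Beta(23/2, 44/5)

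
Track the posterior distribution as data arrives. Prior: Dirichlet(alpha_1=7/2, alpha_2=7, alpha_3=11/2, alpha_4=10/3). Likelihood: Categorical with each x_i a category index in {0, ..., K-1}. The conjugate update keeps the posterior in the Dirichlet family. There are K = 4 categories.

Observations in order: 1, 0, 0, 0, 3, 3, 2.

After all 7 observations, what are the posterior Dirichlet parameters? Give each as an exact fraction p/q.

obs 1: x=1 → posterior Dirichlet(7/2, 8, 11/2, 10/3)
obs 2: x=0 → posterior Dirichlet(9/2, 8, 11/2, 10/3)
obs 3: x=0 → posterior Dirichlet(11/2, 8, 11/2, 10/3)
obs 4: x=0 → posterior Dirichlet(13/2, 8, 11/2, 10/3)
obs 5: x=3 → posterior Dirichlet(13/2, 8, 11/2, 13/3)
obs 6: x=3 → posterior Dirichlet(13/2, 8, 11/2, 16/3)
obs 7: x=2 → posterior Dirichlet(13/2, 8, 13/2, 16/3)

alpha_1=13/2, alpha_2=8, alpha_3=13/2, alpha_4=16/3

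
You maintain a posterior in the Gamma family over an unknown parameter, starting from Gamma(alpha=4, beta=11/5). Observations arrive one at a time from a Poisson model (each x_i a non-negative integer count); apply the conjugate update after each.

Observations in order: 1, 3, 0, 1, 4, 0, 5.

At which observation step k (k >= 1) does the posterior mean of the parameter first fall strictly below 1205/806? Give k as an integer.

k = 4

obs 1: x=1 → posterior Gamma(5, 16/5)
obs 2: x=3 → posterior Gamma(8, 21/5)
obs 3: x=0 → posterior Gamma(8, 26/5)
obs 4: x=1 → posterior Gamma(9, 31/5)
obs 5: x=4 → posterior Gamma(13, 36/5)
obs 6: x=0 → posterior Gamma(13, 41/5)
obs 7: x=5 → posterior Gamma(18, 46/5)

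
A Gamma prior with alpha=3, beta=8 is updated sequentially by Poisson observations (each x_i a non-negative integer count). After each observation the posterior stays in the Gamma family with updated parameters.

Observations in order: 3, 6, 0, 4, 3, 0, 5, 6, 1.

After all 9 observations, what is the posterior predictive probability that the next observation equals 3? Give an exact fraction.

obs 1: x=3 → posterior Gamma(6, 9)
obs 2: x=6 → posterior Gamma(12, 10)
obs 3: x=0 → posterior Gamma(12, 11)
obs 4: x=4 → posterior Gamma(16, 12)
obs 5: x=3 → posterior Gamma(19, 13)
obs 6: x=0 → posterior Gamma(19, 14)
obs 7: x=5 → posterior Gamma(24, 15)
obs 8: x=6 → posterior Gamma(30, 16)
obs 9: x=1 → posterior Gamma(31, 17)

47497520812548195931343543963908492667653/298638084187453816074362562660346902872064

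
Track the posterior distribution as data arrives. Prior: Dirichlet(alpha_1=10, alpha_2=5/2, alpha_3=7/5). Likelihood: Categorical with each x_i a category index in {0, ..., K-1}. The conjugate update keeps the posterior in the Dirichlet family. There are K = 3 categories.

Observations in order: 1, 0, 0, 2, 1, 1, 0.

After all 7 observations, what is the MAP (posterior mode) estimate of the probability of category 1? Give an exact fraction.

obs 1: x=1 → posterior Dirichlet(10, 7/2, 7/5)
obs 2: x=0 → posterior Dirichlet(11, 7/2, 7/5)
obs 3: x=0 → posterior Dirichlet(12, 7/2, 7/5)
obs 4: x=2 → posterior Dirichlet(12, 7/2, 12/5)
obs 5: x=1 → posterior Dirichlet(12, 9/2, 12/5)
obs 6: x=1 → posterior Dirichlet(12, 11/2, 12/5)
obs 7: x=0 → posterior Dirichlet(13, 11/2, 12/5)

45/179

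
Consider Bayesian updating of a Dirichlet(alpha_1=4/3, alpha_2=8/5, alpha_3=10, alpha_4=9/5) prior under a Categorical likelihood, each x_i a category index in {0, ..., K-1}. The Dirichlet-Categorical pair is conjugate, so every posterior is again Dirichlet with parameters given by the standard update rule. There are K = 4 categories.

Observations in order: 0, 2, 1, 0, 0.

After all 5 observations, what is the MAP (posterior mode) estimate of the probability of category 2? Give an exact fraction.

75/118

obs 1: x=0 → posterior Dirichlet(7/3, 8/5, 10, 9/5)
obs 2: x=2 → posterior Dirichlet(7/3, 8/5, 11, 9/5)
obs 3: x=1 → posterior Dirichlet(7/3, 13/5, 11, 9/5)
obs 4: x=0 → posterior Dirichlet(10/3, 13/5, 11, 9/5)
obs 5: x=0 → posterior Dirichlet(13/3, 13/5, 11, 9/5)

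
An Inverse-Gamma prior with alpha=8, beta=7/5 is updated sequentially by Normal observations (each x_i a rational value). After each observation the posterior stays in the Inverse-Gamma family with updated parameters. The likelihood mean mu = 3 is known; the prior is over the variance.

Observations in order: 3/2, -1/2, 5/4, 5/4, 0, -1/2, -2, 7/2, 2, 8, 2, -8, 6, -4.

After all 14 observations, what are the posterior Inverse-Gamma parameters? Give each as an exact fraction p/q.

obs 1: x=3/2 → posterior Inverse-Gamma(17/2, 101/40)
obs 2: x=-1/2 → posterior Inverse-Gamma(9, 173/20)
obs 3: x=5/4 → posterior Inverse-Gamma(19/2, 1629/160)
obs 4: x=5/4 → posterior Inverse-Gamma(10, 937/80)
obs 5: x=0 → posterior Inverse-Gamma(21/2, 1297/80)
obs 6: x=-1/2 → posterior Inverse-Gamma(11, 1787/80)
obs 7: x=-2 → posterior Inverse-Gamma(23/2, 2787/80)
obs 8: x=7/2 → posterior Inverse-Gamma(12, 2797/80)
obs 9: x=2 → posterior Inverse-Gamma(25/2, 2837/80)
obs 10: x=8 → posterior Inverse-Gamma(13, 3837/80)
obs 11: x=2 → posterior Inverse-Gamma(27/2, 3877/80)
obs 12: x=-8 → posterior Inverse-Gamma(14, 8717/80)
obs 13: x=6 → posterior Inverse-Gamma(29/2, 9077/80)
obs 14: x=-4 → posterior Inverse-Gamma(15, 11037/80)

alpha=15, beta=11037/80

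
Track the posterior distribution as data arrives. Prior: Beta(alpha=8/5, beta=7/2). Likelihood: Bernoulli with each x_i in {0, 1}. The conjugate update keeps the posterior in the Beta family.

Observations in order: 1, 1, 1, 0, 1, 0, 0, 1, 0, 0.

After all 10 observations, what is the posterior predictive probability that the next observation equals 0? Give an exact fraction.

85/151

obs 1: x=1 → posterior Beta(13/5, 7/2)
obs 2: x=1 → posterior Beta(18/5, 7/2)
obs 3: x=1 → posterior Beta(23/5, 7/2)
obs 4: x=0 → posterior Beta(23/5, 9/2)
obs 5: x=1 → posterior Beta(28/5, 9/2)
obs 6: x=0 → posterior Beta(28/5, 11/2)
obs 7: x=0 → posterior Beta(28/5, 13/2)
obs 8: x=1 → posterior Beta(33/5, 13/2)
obs 9: x=0 → posterior Beta(33/5, 15/2)
obs 10: x=0 → posterior Beta(33/5, 17/2)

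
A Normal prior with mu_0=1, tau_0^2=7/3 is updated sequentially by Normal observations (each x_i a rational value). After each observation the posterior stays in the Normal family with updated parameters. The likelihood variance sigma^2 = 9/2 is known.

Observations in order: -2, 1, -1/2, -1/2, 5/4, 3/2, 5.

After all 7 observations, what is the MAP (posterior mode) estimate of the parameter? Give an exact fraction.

obs 1: x=-2 → posterior Normal(-1/41, 63/41)
obs 2: x=1 → posterior Normal(13/55, 63/55)
obs 3: x=-1/2 → posterior Normal(2/23, 21/23)
obs 4: x=-1/2 → posterior Normal(-1/83, 63/83)
obs 5: x=5/4 → posterior Normal(33/194, 63/97)
obs 6: x=3/2 → posterior Normal(25/74, 21/37)
obs 7: x=5 → posterior Normal(43/50, 63/125)

43/50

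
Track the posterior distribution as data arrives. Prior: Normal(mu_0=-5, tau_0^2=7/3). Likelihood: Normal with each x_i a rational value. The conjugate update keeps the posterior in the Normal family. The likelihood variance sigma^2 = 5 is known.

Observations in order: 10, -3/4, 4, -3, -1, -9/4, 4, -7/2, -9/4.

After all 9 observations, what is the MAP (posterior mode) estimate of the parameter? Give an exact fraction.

-51/104

obs 1: x=10 → posterior Normal(-5/22, 35/22)
obs 2: x=-3/4 → posterior Normal(-41/116, 35/29)
obs 3: x=4 → posterior Normal(71/144, 35/36)
obs 4: x=-3 → posterior Normal(-13/172, 35/43)
obs 5: x=-1 → posterior Normal(-41/200, 7/10)
obs 6: x=-9/4 → posterior Normal(-26/57, 35/57)
obs 7: x=4 → posterior Normal(1/32, 35/64)
obs 8: x=-7/2 → posterior Normal(-45/142, 35/71)
obs 9: x=-9/4 → posterior Normal(-51/104, 35/78)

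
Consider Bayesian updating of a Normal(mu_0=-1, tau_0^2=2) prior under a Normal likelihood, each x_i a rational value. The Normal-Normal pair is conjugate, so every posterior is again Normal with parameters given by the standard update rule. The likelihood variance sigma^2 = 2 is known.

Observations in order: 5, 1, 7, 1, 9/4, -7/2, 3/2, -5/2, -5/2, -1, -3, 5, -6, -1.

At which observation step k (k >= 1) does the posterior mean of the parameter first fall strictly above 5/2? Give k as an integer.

obs 1: x=5 → posterior Normal(2, 1)
obs 2: x=1 → posterior Normal(5/3, 2/3)
obs 3: x=7 → posterior Normal(3, 1/2)
obs 4: x=1 → posterior Normal(13/5, 2/5)
obs 5: x=9/4 → posterior Normal(61/24, 1/3)
obs 6: x=-7/2 → posterior Normal(47/28, 2/7)
obs 7: x=3/2 → posterior Normal(53/32, 1/4)
obs 8: x=-5/2 → posterior Normal(43/36, 2/9)
obs 9: x=-5/2 → posterior Normal(33/40, 1/5)
obs 10: x=-1 → posterior Normal(29/44, 2/11)
obs 11: x=-3 → posterior Normal(17/48, 1/6)
obs 12: x=5 → posterior Normal(37/52, 2/13)
obs 13: x=-6 → posterior Normal(13/56, 1/7)
obs 14: x=-1 → posterior Normal(3/20, 2/15)

k = 3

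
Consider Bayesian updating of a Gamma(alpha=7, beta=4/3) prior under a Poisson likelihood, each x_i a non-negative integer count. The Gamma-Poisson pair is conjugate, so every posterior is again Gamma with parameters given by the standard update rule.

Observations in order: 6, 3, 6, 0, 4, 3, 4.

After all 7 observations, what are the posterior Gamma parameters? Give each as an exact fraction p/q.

alpha=33, beta=25/3

obs 1: x=6 → posterior Gamma(13, 7/3)
obs 2: x=3 → posterior Gamma(16, 10/3)
obs 3: x=6 → posterior Gamma(22, 13/3)
obs 4: x=0 → posterior Gamma(22, 16/3)
obs 5: x=4 → posterior Gamma(26, 19/3)
obs 6: x=3 → posterior Gamma(29, 22/3)
obs 7: x=4 → posterior Gamma(33, 25/3)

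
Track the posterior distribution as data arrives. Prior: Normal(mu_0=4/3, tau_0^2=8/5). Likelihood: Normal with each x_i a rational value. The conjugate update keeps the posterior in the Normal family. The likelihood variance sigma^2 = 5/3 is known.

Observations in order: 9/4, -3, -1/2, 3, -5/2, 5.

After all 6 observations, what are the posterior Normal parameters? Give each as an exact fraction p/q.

obs 1: x=9/4 → posterior Normal(262/147, 40/49)
obs 2: x=-3 → posterior Normal(46/219, 40/73)
obs 3: x=-1/2 → posterior Normal(10/291, 40/97)
obs 4: x=3 → posterior Normal(226/363, 40/121)
obs 5: x=-5/2 → posterior Normal(46/435, 8/29)
obs 6: x=5 → posterior Normal(406/507, 40/169)

mu_0=406/507, tau_0^2=40/169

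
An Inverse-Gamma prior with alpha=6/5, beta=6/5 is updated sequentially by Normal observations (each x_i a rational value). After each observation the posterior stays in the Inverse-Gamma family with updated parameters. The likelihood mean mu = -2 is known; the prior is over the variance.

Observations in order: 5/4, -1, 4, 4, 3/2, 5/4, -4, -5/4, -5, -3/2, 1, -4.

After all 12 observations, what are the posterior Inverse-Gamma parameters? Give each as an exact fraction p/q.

obs 1: x=5/4 → posterior Inverse-Gamma(17/10, 1037/160)
obs 2: x=-1 → posterior Inverse-Gamma(11/5, 1117/160)
obs 3: x=4 → posterior Inverse-Gamma(27/10, 3997/160)
obs 4: x=4 → posterior Inverse-Gamma(16/5, 6877/160)
obs 5: x=3/2 → posterior Inverse-Gamma(37/10, 7857/160)
obs 6: x=5/4 → posterior Inverse-Gamma(21/5, 4351/80)
obs 7: x=-4 → posterior Inverse-Gamma(47/10, 4511/80)
obs 8: x=-5/4 → posterior Inverse-Gamma(26/5, 9067/160)
obs 9: x=-5 → posterior Inverse-Gamma(57/10, 9787/160)
obs 10: x=-3/2 → posterior Inverse-Gamma(31/5, 9807/160)
obs 11: x=1 → posterior Inverse-Gamma(67/10, 10527/160)
obs 12: x=-4 → posterior Inverse-Gamma(36/5, 10847/160)

alpha=36/5, beta=10847/160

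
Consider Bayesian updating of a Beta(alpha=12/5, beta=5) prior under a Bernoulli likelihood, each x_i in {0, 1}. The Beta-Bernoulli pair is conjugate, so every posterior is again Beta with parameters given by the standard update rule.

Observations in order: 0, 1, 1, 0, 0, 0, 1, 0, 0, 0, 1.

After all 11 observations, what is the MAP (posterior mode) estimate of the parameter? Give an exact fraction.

obs 1: x=0 → posterior Beta(12/5, 6)
obs 2: x=1 → posterior Beta(17/5, 6)
obs 3: x=1 → posterior Beta(22/5, 6)
obs 4: x=0 → posterior Beta(22/5, 7)
obs 5: x=0 → posterior Beta(22/5, 8)
obs 6: x=0 → posterior Beta(22/5, 9)
obs 7: x=1 → posterior Beta(27/5, 9)
obs 8: x=0 → posterior Beta(27/5, 10)
obs 9: x=0 → posterior Beta(27/5, 11)
obs 10: x=0 → posterior Beta(27/5, 12)
obs 11: x=1 → posterior Beta(32/5, 12)

27/82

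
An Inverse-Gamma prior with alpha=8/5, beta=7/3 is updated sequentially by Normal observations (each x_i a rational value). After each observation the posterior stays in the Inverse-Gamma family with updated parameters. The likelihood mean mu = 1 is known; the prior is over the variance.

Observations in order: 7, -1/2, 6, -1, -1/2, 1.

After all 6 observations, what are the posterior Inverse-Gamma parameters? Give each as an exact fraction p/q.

obs 1: x=7 → posterior Inverse-Gamma(21/10, 61/3)
obs 2: x=-1/2 → posterior Inverse-Gamma(13/5, 515/24)
obs 3: x=6 → posterior Inverse-Gamma(31/10, 815/24)
obs 4: x=-1 → posterior Inverse-Gamma(18/5, 863/24)
obs 5: x=-1/2 → posterior Inverse-Gamma(41/10, 445/12)
obs 6: x=1 → posterior Inverse-Gamma(23/5, 445/12)

alpha=23/5, beta=445/12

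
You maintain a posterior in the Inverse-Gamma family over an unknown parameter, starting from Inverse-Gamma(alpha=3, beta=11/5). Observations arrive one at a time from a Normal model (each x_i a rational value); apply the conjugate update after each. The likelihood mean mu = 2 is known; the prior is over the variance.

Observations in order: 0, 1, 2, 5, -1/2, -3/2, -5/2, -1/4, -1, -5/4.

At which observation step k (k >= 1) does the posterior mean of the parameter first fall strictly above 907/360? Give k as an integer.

obs 1: x=0 → posterior Inverse-Gamma(7/2, 21/5)
obs 2: x=1 → posterior Inverse-Gamma(4, 47/10)
obs 3: x=2 → posterior Inverse-Gamma(9/2, 47/10)
obs 4: x=5 → posterior Inverse-Gamma(5, 46/5)
obs 5: x=-1/2 → posterior Inverse-Gamma(11/2, 493/40)
obs 6: x=-3/2 → posterior Inverse-Gamma(6, 369/20)
obs 7: x=-5/2 → posterior Inverse-Gamma(13/2, 1143/40)
obs 8: x=-1/4 → posterior Inverse-Gamma(7, 4977/160)
obs 9: x=-1 → posterior Inverse-Gamma(15/2, 5697/160)
obs 10: x=-5/4 → posterior Inverse-Gamma(8, 3271/80)

k = 5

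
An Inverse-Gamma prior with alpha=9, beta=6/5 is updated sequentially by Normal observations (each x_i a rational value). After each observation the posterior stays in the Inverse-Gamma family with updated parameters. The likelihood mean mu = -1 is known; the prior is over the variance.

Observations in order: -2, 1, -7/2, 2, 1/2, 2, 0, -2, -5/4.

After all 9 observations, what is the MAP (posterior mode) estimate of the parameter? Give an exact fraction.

2877/2320

obs 1: x=-2 → posterior Inverse-Gamma(19/2, 17/10)
obs 2: x=1 → posterior Inverse-Gamma(10, 37/10)
obs 3: x=-7/2 → posterior Inverse-Gamma(21/2, 273/40)
obs 4: x=2 → posterior Inverse-Gamma(11, 453/40)
obs 5: x=1/2 → posterior Inverse-Gamma(23/2, 249/20)
obs 6: x=2 → posterior Inverse-Gamma(12, 339/20)
obs 7: x=0 → posterior Inverse-Gamma(25/2, 349/20)
obs 8: x=-2 → posterior Inverse-Gamma(13, 359/20)
obs 9: x=-5/4 → posterior Inverse-Gamma(27/2, 2877/160)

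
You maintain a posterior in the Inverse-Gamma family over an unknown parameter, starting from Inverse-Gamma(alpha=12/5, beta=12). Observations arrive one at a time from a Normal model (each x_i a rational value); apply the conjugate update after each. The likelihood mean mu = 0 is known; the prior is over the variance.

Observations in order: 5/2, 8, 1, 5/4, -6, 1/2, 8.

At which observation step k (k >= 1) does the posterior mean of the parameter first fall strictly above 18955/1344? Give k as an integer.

obs 1: x=5/2 → posterior Inverse-Gamma(29/10, 121/8)
obs 2: x=8 → posterior Inverse-Gamma(17/5, 377/8)
obs 3: x=1 → posterior Inverse-Gamma(39/10, 381/8)
obs 4: x=5/4 → posterior Inverse-Gamma(22/5, 1549/32)
obs 5: x=-6 → posterior Inverse-Gamma(49/10, 2125/32)
obs 6: x=1/2 → posterior Inverse-Gamma(27/5, 2129/32)
obs 7: x=8 → posterior Inverse-Gamma(59/10, 3153/32)

k = 2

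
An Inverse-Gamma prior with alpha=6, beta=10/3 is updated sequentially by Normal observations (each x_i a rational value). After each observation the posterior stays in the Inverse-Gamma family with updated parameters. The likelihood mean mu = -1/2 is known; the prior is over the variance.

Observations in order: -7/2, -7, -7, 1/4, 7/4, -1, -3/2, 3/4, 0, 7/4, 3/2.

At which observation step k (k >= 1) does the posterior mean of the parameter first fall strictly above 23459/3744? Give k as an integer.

k = 3

obs 1: x=-7/2 → posterior Inverse-Gamma(13/2, 47/6)
obs 2: x=-7 → posterior Inverse-Gamma(7, 695/24)
obs 3: x=-7 → posterior Inverse-Gamma(15/2, 601/12)
obs 4: x=1/4 → posterior Inverse-Gamma(8, 4835/96)
obs 5: x=7/4 → posterior Inverse-Gamma(17/2, 2539/48)
obs 6: x=-1 → posterior Inverse-Gamma(9, 2545/48)
obs 7: x=-3/2 → posterior Inverse-Gamma(19/2, 2569/48)
obs 8: x=3/4 → posterior Inverse-Gamma(10, 5213/96)
obs 9: x=0 → posterior Inverse-Gamma(21/2, 5225/96)
obs 10: x=7/4 → posterior Inverse-Gamma(11, 1367/24)
obs 11: x=3/2 → posterior Inverse-Gamma(23/2, 1415/24)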